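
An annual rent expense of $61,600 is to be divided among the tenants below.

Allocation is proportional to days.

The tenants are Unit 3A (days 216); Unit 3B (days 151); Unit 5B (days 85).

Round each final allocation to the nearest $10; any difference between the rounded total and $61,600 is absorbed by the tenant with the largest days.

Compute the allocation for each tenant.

Total days = 216 + 151 + 85 = 452.
Raw shares: Unit 3A 29,437.17; Unit 3B 20,578.76; Unit 5B 11,584.07.
At nearest $10: Unit 3A $29,440; Unit 3B $20,580; Unit 5B $11,580. Sum = $61,600.
Rounded total matches; no reconciliation needed.

Unit 3A: $29,440 | Unit 3B: $20,580 | Unit 5B: $11,580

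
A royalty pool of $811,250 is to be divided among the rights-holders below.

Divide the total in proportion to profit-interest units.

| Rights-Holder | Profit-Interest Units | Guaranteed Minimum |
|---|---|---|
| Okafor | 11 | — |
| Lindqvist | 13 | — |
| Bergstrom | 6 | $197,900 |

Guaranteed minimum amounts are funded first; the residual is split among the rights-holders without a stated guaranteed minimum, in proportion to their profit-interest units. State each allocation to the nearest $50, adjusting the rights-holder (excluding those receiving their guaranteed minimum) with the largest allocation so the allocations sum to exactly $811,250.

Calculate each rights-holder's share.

Okafor: $281,100; Lindqvist: $332,250; Bergstrom: $197,900

Fund the minimums — Bergstrom $197,900. Balance $613,350.
Balance split over remaining profit-interest units 24: Okafor 281,118.75 → $281,100; Lindqvist 332,231.25 → $332,250.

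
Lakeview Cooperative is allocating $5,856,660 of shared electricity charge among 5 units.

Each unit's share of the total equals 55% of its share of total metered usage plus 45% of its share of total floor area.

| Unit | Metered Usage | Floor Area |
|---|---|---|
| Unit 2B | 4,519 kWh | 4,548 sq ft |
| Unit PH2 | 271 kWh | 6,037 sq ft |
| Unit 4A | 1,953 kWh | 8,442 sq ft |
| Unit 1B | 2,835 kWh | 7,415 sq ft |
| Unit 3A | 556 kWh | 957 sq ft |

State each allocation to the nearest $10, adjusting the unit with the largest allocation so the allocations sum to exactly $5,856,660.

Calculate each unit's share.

Metered usage total 10,134; floor area total 27,399.
Combined weights (55% metered usage + 45% floor area): Unit 2B 0.3200; Unit PH2 0.1139; Unit 4A 0.2446; Unit 1B 0.2756; Unit 3A 0.0459.
Raw shares: Unit 2B 1,873,865.85; Unit PH2 666,835.46; Unit 4A 1,432,806.79; Unit 1B 1,614,370.02; Unit 3A 268,781.88.
At nearest $10: Unit 2B $1,873,870; Unit PH2 $666,840; Unit 4A $1,432,810; Unit 1B $1,614,370; Unit 3A $268,780. Sum = $5,856,670.
Difference $5,856,660 − $5,856,670 = −$10 applied to largest allocation (Unit 2B): Unit 2B becomes $1,873,860.

Unit 2B: $1,873,860; Unit PH2: $666,840; Unit 4A: $1,432,810; Unit 1B: $1,614,370; Unit 3A: $268,780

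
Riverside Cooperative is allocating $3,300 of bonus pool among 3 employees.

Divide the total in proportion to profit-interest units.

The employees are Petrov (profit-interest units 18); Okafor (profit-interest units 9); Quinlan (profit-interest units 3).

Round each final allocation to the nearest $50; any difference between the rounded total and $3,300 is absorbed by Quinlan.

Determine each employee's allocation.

Petrov: $2,000 | Okafor: $1,000 | Quinlan: $300

Combined profit-interest units = 30.
Pro-rata amounts: Petrov 18/30 × $3,300 = 1,980.00; Okafor 9/30 × $3,300 = 990.00; Quinlan 3/30 × $3,300 = 330.00.
Rounded to nearest $50: Petrov $2,000; Okafor $1,000; Quinlan $350. Sum = $3,350.
Difference $3,300 − $3,350 = −$50 applied to Quinlan: Quinlan becomes $300.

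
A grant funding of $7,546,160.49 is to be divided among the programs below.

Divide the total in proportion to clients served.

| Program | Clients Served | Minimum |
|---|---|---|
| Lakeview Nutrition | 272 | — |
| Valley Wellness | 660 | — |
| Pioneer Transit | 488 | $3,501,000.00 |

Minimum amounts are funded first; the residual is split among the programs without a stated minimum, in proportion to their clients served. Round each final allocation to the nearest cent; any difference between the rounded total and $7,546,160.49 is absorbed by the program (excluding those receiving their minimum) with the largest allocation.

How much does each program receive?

Guaranteed amounts: Pioneer Transit $3,501,000.00. Balance $4,045,160.49.
Balance split over remaining clients served 932: Lakeview Nutrition 1,180,561.8597 → $1,180,561.86; Valley Wellness 2,864,598.6303 → $2,864,598.63.

Lakeview Nutrition: $1,180,561.86 · Valley Wellness: $2,864,598.63 · Pioneer Transit: $3,501,000.00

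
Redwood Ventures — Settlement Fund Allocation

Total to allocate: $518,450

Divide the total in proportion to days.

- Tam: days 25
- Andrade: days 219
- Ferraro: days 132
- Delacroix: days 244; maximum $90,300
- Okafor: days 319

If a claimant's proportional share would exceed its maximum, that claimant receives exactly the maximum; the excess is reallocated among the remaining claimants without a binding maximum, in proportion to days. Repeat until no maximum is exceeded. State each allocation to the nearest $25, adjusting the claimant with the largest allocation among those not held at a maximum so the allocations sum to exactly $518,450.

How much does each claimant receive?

Tam: $15,400; Andrade: $134,925; Ferraro: $81,325; Delacroix: $90,300; Okafor: $196,500

Total days = 939.
Unconstrained shares: Tam 13,803.25; Andrade 120,916.45; Ferraro 72,881.15; Delacroix 134,719.70; Okafor 176,129.45.
Held at cap: Delacroix ($90,300); balance $428,150 reallocated over remaining days 695.
Redistributed shares: Tam 15,401.08 → $15,400; Andrade 134,913.45 → $134,925; Ferraro 81,317.70 → $81,325; Okafor 196,517.77 → $196,525.
Rounding difference −$25 applied to Okafor → $196,500.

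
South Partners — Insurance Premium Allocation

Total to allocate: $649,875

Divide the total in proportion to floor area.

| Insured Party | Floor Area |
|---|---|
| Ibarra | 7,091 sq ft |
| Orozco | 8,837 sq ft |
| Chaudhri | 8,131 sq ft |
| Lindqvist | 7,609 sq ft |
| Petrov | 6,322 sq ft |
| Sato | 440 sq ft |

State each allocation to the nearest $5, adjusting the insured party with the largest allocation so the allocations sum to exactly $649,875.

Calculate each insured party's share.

Floor area total: 38,430.
Proportional shares: Ibarra 7,091/38,430 × $649,875 = 119,913.18; Orozco 8,837/38,430 × $649,875 = 149,439.12; Chaudhri 8,131/38,430 × $649,875 = 137,500.22; Lindqvist 7,609/38,430 × $649,875 = 128,672.88; Petrov 6,322/38,430 × $649,875 = 106,908.92; Sato 440/38,430 × $649,875 = 7,440.67.
Rounded to nearest $5: Ibarra $119,915; Orozco $149,440; Chaudhri $137,500; Lindqvist $128,675; Petrov $106,910; Sato $7,440. Sum = $649,880.
Difference $649,875 − $649,880 = −$5 applied to largest allocation (Orozco): Orozco becomes $149,435.

Ibarra: $119,915 · Orozco: $149,435 · Chaudhri: $137,500 · Lindqvist: $128,675 · Petrov: $106,910 · Sato: $7,440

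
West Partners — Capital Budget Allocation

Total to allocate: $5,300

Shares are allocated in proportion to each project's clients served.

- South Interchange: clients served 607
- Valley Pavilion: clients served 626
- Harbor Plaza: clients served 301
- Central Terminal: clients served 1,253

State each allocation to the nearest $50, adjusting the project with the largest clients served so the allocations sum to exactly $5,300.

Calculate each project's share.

South Interchange: $1,150 | Valley Pavilion: $1,200 | Harbor Plaza: $550 | Central Terminal: $2,400

Total clients served = 607 + 626 + 301 + 1,253 = 2,787.
Proportional shares: South Interchange 1,154.32; Valley Pavilion 1,190.46; Harbor Plaza 572.41; Central Terminal 2,382.81.
At nearest $50: South Interchange $1,150; Valley Pavilion $1,200; Harbor Plaza $550; Central Terminal $2,400. Sum = $5,300.
Sum already equals the total — no adjustment.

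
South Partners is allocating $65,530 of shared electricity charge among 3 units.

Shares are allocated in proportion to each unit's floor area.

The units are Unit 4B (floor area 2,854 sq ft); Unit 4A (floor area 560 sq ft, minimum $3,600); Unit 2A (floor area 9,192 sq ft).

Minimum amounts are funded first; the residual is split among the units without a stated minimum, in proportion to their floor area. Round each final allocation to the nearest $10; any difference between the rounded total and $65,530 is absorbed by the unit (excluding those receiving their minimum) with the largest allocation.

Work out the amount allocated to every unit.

Unit 4B: $14,670 | Unit 4A: $3,600 | Unit 2A: $47,260

Guaranteed amounts: Unit 4A $3,600. Remaining pool $61,930.
Remaining pool split over remaining floor area 12,046: Unit 4B 14,672.77 → $14,670; Unit 2A 47,257.23 → $47,260.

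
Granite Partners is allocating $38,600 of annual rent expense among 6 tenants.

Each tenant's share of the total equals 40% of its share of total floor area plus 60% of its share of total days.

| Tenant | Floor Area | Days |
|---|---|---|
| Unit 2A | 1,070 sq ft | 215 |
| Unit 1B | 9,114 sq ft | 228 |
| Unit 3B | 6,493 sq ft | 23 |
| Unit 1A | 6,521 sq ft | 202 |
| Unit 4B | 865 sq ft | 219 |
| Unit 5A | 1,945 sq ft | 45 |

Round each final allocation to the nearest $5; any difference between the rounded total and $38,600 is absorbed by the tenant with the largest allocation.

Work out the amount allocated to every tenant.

Unit 2A: $5,980 | Unit 1B: $11,075 | Unit 3B: $4,425 | Unit 1A: $8,890 | Unit 4B: $5,955 | Unit 5A: $2,275

Totals — floor area 26,008, days 932.
Composite weights (40% floor area + 60% days): Unit 2A 0.1549; Unit 1B 0.2870; Unit 3B 0.1147; Unit 1A 0.2303; Unit 4B 0.1543; Unit 5A 0.0589.
Proportional shares: Unit 2A 5,977.92; Unit 1B 11,076.40; Unit 3B 4,426.20; Unit 1A 8,890.94; Unit 4B 5,955.62; Unit 5A 2,272.92.
At nearest $5: Unit 2A $5,980; Unit 1B $11,075; Unit 3B $4,425; Unit 1A $8,890; Unit 4B $5,955; Unit 5A $2,275. Sum = $38,600.
No rounding difference to absorb.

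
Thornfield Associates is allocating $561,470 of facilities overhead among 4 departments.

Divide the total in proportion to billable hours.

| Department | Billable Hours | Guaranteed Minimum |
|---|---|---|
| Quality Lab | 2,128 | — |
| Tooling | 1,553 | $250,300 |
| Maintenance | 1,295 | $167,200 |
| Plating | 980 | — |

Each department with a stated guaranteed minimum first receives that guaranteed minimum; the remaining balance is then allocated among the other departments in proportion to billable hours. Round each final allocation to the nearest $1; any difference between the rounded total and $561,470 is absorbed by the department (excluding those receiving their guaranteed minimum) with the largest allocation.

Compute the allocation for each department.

Quality Lab: $98,574 | Tooling: $250,300 | Maintenance: $167,200 | Plating: $45,396

Minimums first: Tooling $250,300; Maintenance $167,200. Remaining pool $143,970.
Remaining pool split over remaining billable hours 3,108: Quality Lab 98,574.05 → $98,574; Plating 45,395.95 → $45,396.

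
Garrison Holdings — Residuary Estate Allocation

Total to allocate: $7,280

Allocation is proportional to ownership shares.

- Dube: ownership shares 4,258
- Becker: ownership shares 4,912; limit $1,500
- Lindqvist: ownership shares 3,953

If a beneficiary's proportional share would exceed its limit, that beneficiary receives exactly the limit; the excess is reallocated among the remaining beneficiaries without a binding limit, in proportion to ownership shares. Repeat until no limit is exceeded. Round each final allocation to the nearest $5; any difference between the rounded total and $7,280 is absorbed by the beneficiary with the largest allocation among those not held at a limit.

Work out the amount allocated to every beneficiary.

Dube: $2,995 | Becker: $1,500 | Lindqvist: $2,785

Sum of ownership shares: 13,123.
Unconstrained shares: Dube 2,362.13; Becker 2,724.94; Lindqvist 2,192.93.
Cap binds for Becker ($1,500); balance $5,780 reallocated over remaining ownership shares 8,211.
Shares after redistribution: Dube 2,997.35 → $2,995; Lindqvist 2,782.65 → $2,785.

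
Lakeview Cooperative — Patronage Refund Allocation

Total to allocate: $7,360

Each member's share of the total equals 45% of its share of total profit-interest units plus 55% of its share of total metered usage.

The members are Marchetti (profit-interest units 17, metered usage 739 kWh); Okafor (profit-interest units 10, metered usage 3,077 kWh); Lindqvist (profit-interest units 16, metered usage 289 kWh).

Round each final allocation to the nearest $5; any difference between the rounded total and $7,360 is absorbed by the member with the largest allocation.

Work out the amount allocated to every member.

Profit-interest units total 43; metered usage total 4,105.
Blended shares (45% profit-interest units + 55% metered usage): Marchetti 0.2769; Okafor 0.5169; Lindqvist 0.2062.
Raw shares: Marchetti 2,038.13; Okafor 3,804.51; Lindqvist 1,517.36.
At nearest $5: Marchetti $2,040; Okafor $3,805; Lindqvist $1,515. Sum = $7,360.
Rounded total matches; no reconciliation needed.

Marchetti: $2,040 | Okafor: $3,805 | Lindqvist: $1,515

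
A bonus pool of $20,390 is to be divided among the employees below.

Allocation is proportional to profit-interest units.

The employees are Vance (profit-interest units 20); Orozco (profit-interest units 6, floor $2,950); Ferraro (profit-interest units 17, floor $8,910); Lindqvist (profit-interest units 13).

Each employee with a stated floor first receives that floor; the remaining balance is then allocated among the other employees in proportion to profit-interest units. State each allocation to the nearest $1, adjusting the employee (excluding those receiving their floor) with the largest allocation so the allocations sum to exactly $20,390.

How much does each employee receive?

Vance: $5,170 · Orozco: $2,950 · Ferraro: $8,910 · Lindqvist: $3,360

Guaranteed amounts: Orozco $2,950; Ferraro $8,910. Residual $8,530.
Residual split over remaining profit-interest units 33: Vance 5,169.70 → $5,170; Lindqvist 3,360.30 → $3,360.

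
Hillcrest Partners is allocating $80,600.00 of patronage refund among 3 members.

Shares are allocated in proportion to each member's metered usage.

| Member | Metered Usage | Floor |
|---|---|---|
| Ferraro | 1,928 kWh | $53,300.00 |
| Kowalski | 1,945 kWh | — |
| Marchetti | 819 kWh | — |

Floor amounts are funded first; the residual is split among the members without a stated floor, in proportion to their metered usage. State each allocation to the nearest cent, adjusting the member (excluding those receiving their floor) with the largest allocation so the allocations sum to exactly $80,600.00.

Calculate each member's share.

Fund the minimums — Ferraro $53,300.00. Remaining pool $27,300.00.
Remaining pool split over remaining metered usage 2,764: Kowalski 19,210.7453 → $19,210.75; Marchetti 8,089.2547 → $8,089.25.

Ferraro: $53,300.00 · Kowalski: $19,210.75 · Marchetti: $8,089.25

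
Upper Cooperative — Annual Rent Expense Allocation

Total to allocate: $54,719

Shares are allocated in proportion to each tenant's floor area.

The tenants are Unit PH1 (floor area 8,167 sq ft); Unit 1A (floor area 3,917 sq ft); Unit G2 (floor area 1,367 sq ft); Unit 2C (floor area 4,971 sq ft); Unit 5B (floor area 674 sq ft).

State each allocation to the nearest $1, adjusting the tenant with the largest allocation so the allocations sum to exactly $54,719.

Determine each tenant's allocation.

Sum of floor area: 19,096.
Pro-rata amounts: Unit PH1 8,167/19,096 × $54,719 = 23,402.29; Unit 1A 3,917/19,096 × $54,719 = 11,224.04; Unit G2 1,367/19,096 × $54,719 = 3,917.10; Unit 2C 4,971/19,096 × $54,719 = 14,244.25; Unit 5B 674/19,096 × $54,719 = 1,931.33.
After rounding ($1): Unit PH1 $23,402; Unit 1A $11,224; Unit G2 $3,917; Unit 2C $14,244; Unit 5B $1,931. Sum = $54,718.
Difference $54,719 − $54,718 = +$1 applied to largest allocation (Unit PH1): Unit PH1 becomes $23,403.

Unit PH1: $23,403; Unit 1A: $11,224; Unit G2: $3,917; Unit 2C: $14,244; Unit 5B: $1,931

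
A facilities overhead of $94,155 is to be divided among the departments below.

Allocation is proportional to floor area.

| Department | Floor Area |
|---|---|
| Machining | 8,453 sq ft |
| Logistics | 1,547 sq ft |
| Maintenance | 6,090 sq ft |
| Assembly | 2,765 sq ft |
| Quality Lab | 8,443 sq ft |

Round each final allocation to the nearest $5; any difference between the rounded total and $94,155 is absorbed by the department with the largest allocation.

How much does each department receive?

Combined floor area = 27,298.
Raw shares: Machining 8,453/27,298 × $94,155 = 29,155.70; Logistics 1,547/27,298 × $94,155 = 5,335.84; Maintenance 6,090/27,298 × $94,155 = 21,005.35; Assembly 2,765/27,298 × $94,155 = 9,536.91; Quality Lab 8,443/27,298 × $94,155 = 29,121.21.
After rounding ($5): Machining $29,155; Logistics $5,335; Maintenance $21,005; Assembly $9,535; Quality Lab $29,120. Sum = $94,150.
Difference $94,155 − $94,150 = +$5 applied to largest allocation (Machining): Machining becomes $29,160.

Machining: $29,160 · Logistics: $5,335 · Maintenance: $21,005 · Assembly: $9,535 · Quality Lab: $29,120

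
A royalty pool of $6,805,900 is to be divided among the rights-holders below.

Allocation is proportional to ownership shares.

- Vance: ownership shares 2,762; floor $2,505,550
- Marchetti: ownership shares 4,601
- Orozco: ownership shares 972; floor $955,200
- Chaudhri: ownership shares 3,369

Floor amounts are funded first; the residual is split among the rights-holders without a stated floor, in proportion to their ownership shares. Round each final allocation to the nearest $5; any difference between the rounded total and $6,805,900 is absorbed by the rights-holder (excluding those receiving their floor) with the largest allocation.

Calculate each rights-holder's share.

Fund the minimums — Vance $2,505,550; Orozco $955,200. Balance $3,345,150.
Balance split over remaining ownership shares 7,970: Marchetti 1,931,121.10 → $1,931,120; Chaudhri 1,414,028.90 → $1,414,030.

Vance: $2,505,550 · Marchetti: $1,931,120 · Orozco: $955,200 · Chaudhri: $1,414,030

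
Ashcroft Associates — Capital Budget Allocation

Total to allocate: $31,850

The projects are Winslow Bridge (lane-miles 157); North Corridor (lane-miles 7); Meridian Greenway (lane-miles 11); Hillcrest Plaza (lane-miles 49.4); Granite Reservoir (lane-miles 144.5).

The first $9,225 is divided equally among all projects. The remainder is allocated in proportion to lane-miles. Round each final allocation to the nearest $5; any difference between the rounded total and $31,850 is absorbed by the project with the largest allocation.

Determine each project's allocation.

Winslow Bridge: $11,475 | North Corridor: $2,275 | Meridian Greenway: $2,520 | Hillcrest Plaza: $4,875 | Granite Reservoir: $10,705

First tranche $9,225 split equally: $1,845 each.
Remainder $22,625 by lane-miles (total 368.9): Winslow Bridge 9,628.96 → $9,630; North Corridor 429.32 → $430; Meridian Greenway 674.64 → $675; Hillcrest Plaza 3,029.75 → $3,030; Granite Reservoir 8,862.33 → $8,860.
Totals: Winslow Bridge $1,845 + $9,630 = $11,475; North Corridor $1,845 + $430 = $2,275; Meridian Greenway $1,845 + $675 = $2,520; Hillcrest Plaza $1,845 + $3,030 = $4,875; Granite Reservoir $1,845 + $8,860 = $10,705.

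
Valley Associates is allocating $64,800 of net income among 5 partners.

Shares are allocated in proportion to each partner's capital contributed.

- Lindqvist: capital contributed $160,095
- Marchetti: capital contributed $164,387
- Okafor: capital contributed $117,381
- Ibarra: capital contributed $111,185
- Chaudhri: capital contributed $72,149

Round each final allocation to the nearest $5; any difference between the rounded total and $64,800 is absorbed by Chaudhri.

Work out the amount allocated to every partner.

Capital contributed total: 625,197.
Pro-rata amounts: Lindqvist 160,095/625,197 × $64,800 = 16,593.42; Marchetti 164,387/625,197 × $64,800 = 17,038.27; Okafor 117,381/625,197 × $64,800 = 12,166.23; Ibarra 111,185/625,197 × $64,800 = 11,524.03; Chaudhri 72,149/625,197 × $64,800 = 7,478.05.
After rounding ($5): Lindqvist $16,595; Marchetti $17,040; Okafor $12,165; Ibarra $11,525; Chaudhri $7,480. Sum = $64,805.
Difference $64,800 − $64,805 = −$5 applied to Chaudhri: Chaudhri becomes $7,475.

Lindqvist: $16,595 | Marchetti: $17,040 | Okafor: $12,165 | Ibarra: $11,525 | Chaudhri: $7,475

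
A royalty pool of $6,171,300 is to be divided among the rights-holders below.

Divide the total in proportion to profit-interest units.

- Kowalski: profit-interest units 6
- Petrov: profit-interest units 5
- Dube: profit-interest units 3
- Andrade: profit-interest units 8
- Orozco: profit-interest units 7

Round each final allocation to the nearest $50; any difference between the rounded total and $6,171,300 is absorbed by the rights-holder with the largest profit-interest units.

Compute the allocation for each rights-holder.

Kowalski: $1,276,800 | Petrov: $1,064,000 | Dube: $638,400 | Andrade: $1,702,500 | Orozco: $1,489,600

Total profit-interest units = 29.
Unrounded shares: Kowalski 6/29 × $6,171,300 = 1,276,820.69; Petrov 5/29 × $6,171,300 = 1,064,017.24; Dube 3/29 × $6,171,300 = 638,410.34; Andrade 8/29 × $6,171,300 = 1,702,427.59; Orozco 7/29 × $6,171,300 = 1,489,624.14.
Rounded to nearest $50: Kowalski $1,276,800; Petrov $1,064,000; Dube $638,400; Andrade $1,702,450; Orozco $1,489,600. Sum = $6,171,250.
Difference $6,171,300 − $6,171,250 = +$50 applied to largest profit-interest units (Andrade): Andrade becomes $1,702,500.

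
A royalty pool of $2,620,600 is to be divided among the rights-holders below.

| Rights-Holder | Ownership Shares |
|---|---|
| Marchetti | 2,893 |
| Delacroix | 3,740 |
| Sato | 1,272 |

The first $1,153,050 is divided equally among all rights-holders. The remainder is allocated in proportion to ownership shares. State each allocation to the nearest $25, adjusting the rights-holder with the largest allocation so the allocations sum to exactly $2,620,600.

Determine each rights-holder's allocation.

Equal tier: $1,153,050 ÷ 3 = $384,350 apiece.
Remainder $1,467,550 by ownership shares (total 7,905): Marchetti 537,080.60 → $537,075; Delacroix 694,324.73 → $694,325; Sato 236,144.67 → $236,150.
Totals: Marchetti $384,350 + $537,075 = $921,425; Delacroix $384,350 + $694,325 = $1,078,675; Sato $384,350 + $236,150 = $620,500.

Marchetti: $921,425 | Delacroix: $1,078,675 | Sato: $620,500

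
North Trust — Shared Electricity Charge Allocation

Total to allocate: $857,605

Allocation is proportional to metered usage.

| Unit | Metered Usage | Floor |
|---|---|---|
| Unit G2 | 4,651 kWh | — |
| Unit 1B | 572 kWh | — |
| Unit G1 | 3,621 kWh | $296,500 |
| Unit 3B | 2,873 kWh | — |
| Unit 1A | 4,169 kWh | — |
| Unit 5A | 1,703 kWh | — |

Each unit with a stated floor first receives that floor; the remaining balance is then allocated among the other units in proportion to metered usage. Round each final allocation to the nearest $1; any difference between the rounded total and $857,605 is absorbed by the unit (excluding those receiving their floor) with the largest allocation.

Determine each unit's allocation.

Unit G2: $186,833 | Unit 1B: $22,978 | Unit G1: $296,500 | Unit 3B: $115,411 | Unit 1A: $167,472 | Unit 5A: $68,411

Fund the minimums — Unit G1 $296,500. Balance $561,105.
Balance split over remaining metered usage 13,968: Unit G2 186,834.15 → $186,834; Unit 1B 22,977.67 → $22,978; Unit 3B 115,410.56 → $115,411; Unit 1A 167,471.85 → $167,472; Unit 5A 68,410.78 → $68,411.
Rounding difference −$1 applied to Unit G2 → $186,833.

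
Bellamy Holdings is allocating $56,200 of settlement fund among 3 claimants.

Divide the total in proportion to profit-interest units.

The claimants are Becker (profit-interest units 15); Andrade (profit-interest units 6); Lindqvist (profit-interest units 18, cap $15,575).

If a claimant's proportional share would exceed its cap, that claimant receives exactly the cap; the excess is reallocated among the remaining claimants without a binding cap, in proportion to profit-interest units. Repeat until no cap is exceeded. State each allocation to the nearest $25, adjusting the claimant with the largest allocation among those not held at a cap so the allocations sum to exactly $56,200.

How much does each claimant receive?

Becker: $29,025 | Andrade: $11,600 | Lindqvist: $15,575

Profit-interest units total: 39.
Pro-rata shares before constraints: Becker 21,615.38; Andrade 8,646.15; Lindqvist 25,938.46.
Capped: Lindqvist ($15,575); residual $40,625 reallocated over remaining profit-interest units 21.
Remaining shares: Becker 29,017.86 → $29,025; Andrade 11,607.14 → $11,600.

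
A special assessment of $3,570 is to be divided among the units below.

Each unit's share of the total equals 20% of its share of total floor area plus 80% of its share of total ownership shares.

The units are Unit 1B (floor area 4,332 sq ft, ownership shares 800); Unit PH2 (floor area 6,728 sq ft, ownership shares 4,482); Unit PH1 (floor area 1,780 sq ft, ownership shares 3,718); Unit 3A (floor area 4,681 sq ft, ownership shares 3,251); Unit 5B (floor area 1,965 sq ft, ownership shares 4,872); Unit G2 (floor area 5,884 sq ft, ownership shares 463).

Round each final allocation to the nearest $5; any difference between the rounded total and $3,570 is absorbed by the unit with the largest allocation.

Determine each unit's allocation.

Unit 1B: $250; Unit PH2: $920; Unit PH1: $655; Unit 3A: $660; Unit 5B: $845; Unit G2: $240

Floor area total 25,370; ownership shares total 17,586.
Blended shares (20% floor area + 80% ownership shares): Unit 1B 0.0705; Unit PH2 0.2569; Unit PH1 0.1832; Unit 3A 0.1848; Unit 5B 0.2371; Unit G2 0.0674.
Pro-rata amounts: Unit 1B 251.84; Unit PH2 917.23; Unit PH1 653.91; Unit 3A 659.71; Unit 5B 846.52; Unit G2 240.79.
After rounding ($5): Unit 1B $250; Unit PH2 $915; Unit PH1 $655; Unit 3A $660; Unit 5B $845; Unit G2 $240. Sum = $3,565.
Difference $3,570 − $3,565 = +$5 applied to largest allocation (Unit PH2): Unit PH2 becomes $920.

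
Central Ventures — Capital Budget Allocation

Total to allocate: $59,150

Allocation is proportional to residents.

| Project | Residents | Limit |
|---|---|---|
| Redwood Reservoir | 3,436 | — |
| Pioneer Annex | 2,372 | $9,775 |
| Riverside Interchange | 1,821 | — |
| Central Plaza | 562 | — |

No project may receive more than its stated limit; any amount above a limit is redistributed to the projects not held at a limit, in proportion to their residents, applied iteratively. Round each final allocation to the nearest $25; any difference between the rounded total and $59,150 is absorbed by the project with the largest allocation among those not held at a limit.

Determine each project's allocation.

Redwood Reservoir: $29,150 · Pioneer Annex: $9,775 · Riverside Interchange: $15,450 · Central Plaza: $4,775

Sum of residents: 8,191.
Unconstrained shares: Redwood Reservoir 24,812.53; Pioneer Annex 17,129.02; Riverside Interchange 13,150.06; Central Plaza 4,058.39.
Cap binds for Pioneer Annex ($9,775); residual $49,375 reallocated over remaining residents 5,819.
Shares after redistribution: Redwood Reservoir 29,154.92 → $29,150; Riverside Interchange 15,451.43 → $15,450; Central Plaza 4,768.65 → $4,775.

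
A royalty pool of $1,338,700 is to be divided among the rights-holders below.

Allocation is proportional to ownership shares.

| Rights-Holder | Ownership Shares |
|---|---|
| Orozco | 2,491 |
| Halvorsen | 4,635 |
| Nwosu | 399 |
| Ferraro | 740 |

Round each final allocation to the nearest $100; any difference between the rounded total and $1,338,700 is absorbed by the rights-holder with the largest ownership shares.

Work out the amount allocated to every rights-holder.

Ownership shares total: 2,491 + 4,635 + 399 + 740 = 8,265.
Unrounded shares: Orozco 403,472.68; Halvorsen 750,741.02; Nwosu 64,626.90; Ferraro 119,859.41.
Rounded to nearest $100: Orozco $403,500; Halvorsen $750,700; Nwosu $64,600; Ferraro $119,900. Sum = $1,338,700.
Rounded total matches; no reconciliation needed.

Orozco: $403,500; Halvorsen: $750,700; Nwosu: $64,600; Ferraro: $119,900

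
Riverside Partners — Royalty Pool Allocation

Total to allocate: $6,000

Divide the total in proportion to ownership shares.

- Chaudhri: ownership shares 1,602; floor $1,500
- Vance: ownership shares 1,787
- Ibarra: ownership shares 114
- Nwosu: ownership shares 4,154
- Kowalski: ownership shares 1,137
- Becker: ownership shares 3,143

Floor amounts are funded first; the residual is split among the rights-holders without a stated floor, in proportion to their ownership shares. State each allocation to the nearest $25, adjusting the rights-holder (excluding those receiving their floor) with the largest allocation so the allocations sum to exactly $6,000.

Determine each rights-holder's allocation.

Fund the minimums — Chaudhri $1,500. Remaining pool $4,500.
Remaining pool split over remaining ownership shares 10,335: Vance 778.08 → $775; Ibarra 49.64 → $50; Nwosu 1,808.71 → $1,800; Kowalski 495.07 → $500; Becker 1,368.51 → $1,375.

Chaudhri: $1,500; Vance: $775; Ibarra: $50; Nwosu: $1,800; Kowalski: $500; Becker: $1,375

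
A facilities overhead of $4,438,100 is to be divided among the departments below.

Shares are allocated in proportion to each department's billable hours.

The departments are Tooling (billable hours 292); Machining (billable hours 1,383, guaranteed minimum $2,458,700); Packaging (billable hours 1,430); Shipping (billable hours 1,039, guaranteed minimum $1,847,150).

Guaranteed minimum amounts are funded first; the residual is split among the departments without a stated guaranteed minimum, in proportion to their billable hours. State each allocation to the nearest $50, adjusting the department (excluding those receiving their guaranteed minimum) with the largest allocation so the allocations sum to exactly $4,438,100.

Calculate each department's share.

Tooling: $22,450; Machining: $2,458,700; Packaging: $109,800; Shipping: $1,847,150

Minimums first: Machining $2,458,700; Shipping $1,847,150. Residual $132,250.
Residual split over remaining billable hours 1,722: Tooling 22,425.67 → $22,450; Packaging 109,824.33 → $109,800.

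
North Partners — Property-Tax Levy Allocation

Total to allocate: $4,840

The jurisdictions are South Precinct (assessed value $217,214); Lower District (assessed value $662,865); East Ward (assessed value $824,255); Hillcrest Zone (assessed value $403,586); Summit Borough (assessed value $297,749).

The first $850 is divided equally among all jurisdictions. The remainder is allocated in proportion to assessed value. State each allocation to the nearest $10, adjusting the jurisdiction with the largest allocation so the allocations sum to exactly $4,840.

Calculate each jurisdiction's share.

South Precinct: $530 | Lower District: $1,270 | East Ward: $1,540 | Hillcrest Zone: $840 | Summit Borough: $660

First tranche $850 split equally: $170 each.
Remainder $3,990 by assessed value (total 2,405,669): South Precinct 360.27 → $360; Lower District 1,099.42 → $1,100; East Ward 1,367.09 → $1,370; Hillcrest Zone 669.38 → $670; Summit Borough 493.84 → $490.
Totals: South Precinct $170 + $360 = $530; Lower District $170 + $1,100 = $1,270; East Ward $170 + $1,370 = $1,540; Hillcrest Zone $170 + $670 = $840; Summit Borough $170 + $490 = $660.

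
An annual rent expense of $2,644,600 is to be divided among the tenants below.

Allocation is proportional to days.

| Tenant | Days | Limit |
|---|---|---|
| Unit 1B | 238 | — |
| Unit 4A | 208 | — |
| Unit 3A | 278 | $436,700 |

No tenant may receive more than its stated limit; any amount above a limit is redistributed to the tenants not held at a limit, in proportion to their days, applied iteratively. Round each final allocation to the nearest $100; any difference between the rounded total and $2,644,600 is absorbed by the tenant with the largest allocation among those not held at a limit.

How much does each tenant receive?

Unit 1B: $1,178,200 | Unit 4A: $1,029,700 | Unit 3A: $436,700

Days total: 724.
Unconstrained shares: Unit 1B 869,357.46; Unit 4A 759,774.59; Unit 3A 1,015,467.96.
Capped: Unit 3A ($436,700); balance $2,207,900 reallocated over remaining days 446.
Remaining shares: Unit 1B 1,178,206.73 → $1,178,200; Unit 4A 1,029,693.27 → $1,029,700.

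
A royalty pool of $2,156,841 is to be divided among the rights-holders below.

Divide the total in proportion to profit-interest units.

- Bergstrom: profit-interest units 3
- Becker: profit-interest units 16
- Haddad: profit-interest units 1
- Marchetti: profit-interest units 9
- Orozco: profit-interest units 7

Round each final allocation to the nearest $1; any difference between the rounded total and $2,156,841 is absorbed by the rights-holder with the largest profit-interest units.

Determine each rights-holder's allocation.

Sum of profit-interest units: 3 + 16 + 1 + 9 + 7 = 36.
Proportional shares: Bergstrom 179,736.75; Becker 958,596.00; Haddad 59,912.25; Marchetti 539,210.25; Orozco 419,385.75.
At nearest $1: Bergstrom $179,737; Becker $958,596; Haddad $59,912; Marchetti $539,210; Orozco $419,386. Sum = $2,156,841.
Sum already equals the total — no adjustment.

Bergstrom: $179,737 · Becker: $958,596 · Haddad: $59,912 · Marchetti: $539,210 · Orozco: $419,386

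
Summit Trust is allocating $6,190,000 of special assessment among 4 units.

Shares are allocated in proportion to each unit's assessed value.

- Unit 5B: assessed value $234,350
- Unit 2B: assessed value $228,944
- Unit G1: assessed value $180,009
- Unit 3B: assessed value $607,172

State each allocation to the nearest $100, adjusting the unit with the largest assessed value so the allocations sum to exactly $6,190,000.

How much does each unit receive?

Total assessed value = 1,250,475.
Proportional shares: Unit 5B 234,350/1,250,475 × $6,190,000 = 1,160,060.38; Unit 2B 228,944/1,250,475 × $6,190,000 = 1,133,300.03; Unit G1 180,009/1,250,475 × $6,190,000 = 891,065.96; Unit 3B 607,172/1,250,475 × $6,190,000 = 3,005,573.63.
After rounding ($100): Unit 5B $1,160,100; Unit 2B $1,133,300; Unit G1 $891,100; Unit 3B $3,005,600. Sum = $6,190,100.
Difference $6,190,000 − $6,190,100 = −$100 applied to largest assessed value (Unit 3B): Unit 3B becomes $3,005,500.

Unit 5B: $1,160,100 | Unit 2B: $1,133,300 | Unit G1: $891,100 | Unit 3B: $3,005,500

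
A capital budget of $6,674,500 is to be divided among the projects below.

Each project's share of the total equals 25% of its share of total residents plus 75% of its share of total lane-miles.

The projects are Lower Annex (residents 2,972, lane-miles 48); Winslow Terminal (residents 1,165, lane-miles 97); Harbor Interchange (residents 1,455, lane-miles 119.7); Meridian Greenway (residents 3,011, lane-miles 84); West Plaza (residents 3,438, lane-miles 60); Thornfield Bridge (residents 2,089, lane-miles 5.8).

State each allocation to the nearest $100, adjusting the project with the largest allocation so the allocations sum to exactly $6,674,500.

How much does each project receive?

Lower Annex: $930,700; Winslow Terminal: $1,309,000; Harbor Interchange: $1,617,500; Meridian Greenway: $1,370,000; West Plaza: $1,130,600; Thornfield Bridge: $316,700

Totals — residents 14,130, lane-miles 414.5.
Blended shares (25% residents + 75% lane-miles): Lower Annex 0.1394; Winslow Terminal 0.1961; Harbor Interchange 0.2423; Meridian Greenway 0.2053; West Plaza 0.1694; Thornfield Bridge 0.0475.
Unrounded shares: Lower Annex 930,657.47; Winslow Terminal 1,309,035.23; Harbor Interchange 1,617,427.24; Meridian Greenway 1,370,031.41; West Plaza 1,130,610.65; Thornfield Bridge 316,738.00.
At nearest $100: Lower Annex $930,700; Winslow Terminal $1,309,000; Harbor Interchange $1,617,400; Meridian Greenway $1,370,000; West Plaza $1,130,600; Thornfield Bridge $316,700. Sum = $6,674,400.
Difference $6,674,500 − $6,674,400 = +$100 applied to largest allocation (Harbor Interchange): Harbor Interchange becomes $1,617,500.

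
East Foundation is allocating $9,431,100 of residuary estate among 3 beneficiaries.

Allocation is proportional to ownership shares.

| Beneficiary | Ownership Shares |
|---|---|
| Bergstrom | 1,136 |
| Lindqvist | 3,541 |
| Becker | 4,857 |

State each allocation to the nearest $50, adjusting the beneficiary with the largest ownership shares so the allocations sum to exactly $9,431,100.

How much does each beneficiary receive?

Combined ownership shares = 9,534.
Raw shares: Bergstrom 1,136/9,534 × $9,431,100 = 1,123,739.21; Lindqvist 3,541/9,534 × $9,431,100 = 3,502,782.16; Becker 4,857/9,534 × $9,431,100 = 4,804,578.63.
At nearest $50: Bergstrom $1,123,750; Lindqvist $3,502,800; Becker $4,804,600. Sum = $9,431,150.
Difference $9,431,100 − $9,431,150 = −$50 applied to largest ownership shares (Becker): Becker becomes $4,804,550.

Bergstrom: $1,123,750; Lindqvist: $3,502,800; Becker: $4,804,550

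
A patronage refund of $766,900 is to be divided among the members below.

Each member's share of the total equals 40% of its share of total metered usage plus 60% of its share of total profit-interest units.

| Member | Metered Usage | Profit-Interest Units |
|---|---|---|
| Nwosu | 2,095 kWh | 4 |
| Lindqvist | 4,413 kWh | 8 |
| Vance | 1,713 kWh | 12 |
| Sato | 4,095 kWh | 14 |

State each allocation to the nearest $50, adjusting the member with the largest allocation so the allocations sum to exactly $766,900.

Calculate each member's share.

Nwosu: $100,600; Lindqvist: $206,800; Vance: $187,950; Sato: $271,550

Totals — metered usage 12,316, profit-interest units 38.
Combined weights (40% metered usage + 60% profit-interest units): Nwosu 0.1312; Lindqvist 0.2696; Vance 0.2451; Sato 0.3541.
Unrounded shares: Nwosu 100,616.87; Lindqvist 206,788.10; Vance 187,973.81; Sato 271,521.22.
At nearest $50: Nwosu $100,600; Lindqvist $206,800; Vance $187,950; Sato $271,500. Sum = $766,850.
Difference $766,900 − $766,850 = +$50 applied to largest allocation (Sato): Sato becomes $271,550.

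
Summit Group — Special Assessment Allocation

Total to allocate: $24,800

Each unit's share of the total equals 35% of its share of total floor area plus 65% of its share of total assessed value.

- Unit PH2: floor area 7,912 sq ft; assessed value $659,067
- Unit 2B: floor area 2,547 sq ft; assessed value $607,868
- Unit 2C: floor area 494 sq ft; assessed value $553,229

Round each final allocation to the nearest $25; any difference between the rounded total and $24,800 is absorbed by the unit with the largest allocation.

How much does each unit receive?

Floor area total 10,953; assessed value total 1,820,164.
Blended shares (35% floor area + 65% assessed value): Unit PH2 0.4882; Unit 2B 0.2985; Unit 2C 0.2133.
Proportional shares: Unit PH2 12,107.00; Unit 2B 7,401.93; Unit 2C 5,291.07.
At nearest $25: Unit PH2 $12,100; Unit 2B $7,400; Unit 2C $5,300. Sum = $24,800.
Sum already equals the total — no adjustment.

Unit PH2: $12,100 · Unit 2B: $7,400 · Unit 2C: $5,300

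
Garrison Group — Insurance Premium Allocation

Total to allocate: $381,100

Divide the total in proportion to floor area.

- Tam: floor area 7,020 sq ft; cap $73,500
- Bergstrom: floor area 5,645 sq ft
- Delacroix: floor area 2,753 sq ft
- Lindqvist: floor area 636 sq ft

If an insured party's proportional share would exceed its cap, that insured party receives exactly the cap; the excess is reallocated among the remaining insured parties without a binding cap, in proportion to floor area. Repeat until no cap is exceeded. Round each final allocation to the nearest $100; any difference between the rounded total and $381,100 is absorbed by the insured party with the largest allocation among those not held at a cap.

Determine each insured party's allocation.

Tam: $73,500; Bergstrom: $192,200; Delacroix: $93,700; Lindqvist: $21,700

Total floor area = 16,054.
Proportional shares (ignoring caps): Tam 166,645.20; Bergstrom 134,004.58; Delacroix 65,352.45; Lindqvist 15,097.77.
Held at cap: Tam ($73,500); balance $307,600 reallocated over remaining floor area 9,034.
Remaining shares: Bergstrom 192,207.44 → $192,200; Delacroix 93,737.30 → $93,700; Lindqvist 21,655.26 → $21,700.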